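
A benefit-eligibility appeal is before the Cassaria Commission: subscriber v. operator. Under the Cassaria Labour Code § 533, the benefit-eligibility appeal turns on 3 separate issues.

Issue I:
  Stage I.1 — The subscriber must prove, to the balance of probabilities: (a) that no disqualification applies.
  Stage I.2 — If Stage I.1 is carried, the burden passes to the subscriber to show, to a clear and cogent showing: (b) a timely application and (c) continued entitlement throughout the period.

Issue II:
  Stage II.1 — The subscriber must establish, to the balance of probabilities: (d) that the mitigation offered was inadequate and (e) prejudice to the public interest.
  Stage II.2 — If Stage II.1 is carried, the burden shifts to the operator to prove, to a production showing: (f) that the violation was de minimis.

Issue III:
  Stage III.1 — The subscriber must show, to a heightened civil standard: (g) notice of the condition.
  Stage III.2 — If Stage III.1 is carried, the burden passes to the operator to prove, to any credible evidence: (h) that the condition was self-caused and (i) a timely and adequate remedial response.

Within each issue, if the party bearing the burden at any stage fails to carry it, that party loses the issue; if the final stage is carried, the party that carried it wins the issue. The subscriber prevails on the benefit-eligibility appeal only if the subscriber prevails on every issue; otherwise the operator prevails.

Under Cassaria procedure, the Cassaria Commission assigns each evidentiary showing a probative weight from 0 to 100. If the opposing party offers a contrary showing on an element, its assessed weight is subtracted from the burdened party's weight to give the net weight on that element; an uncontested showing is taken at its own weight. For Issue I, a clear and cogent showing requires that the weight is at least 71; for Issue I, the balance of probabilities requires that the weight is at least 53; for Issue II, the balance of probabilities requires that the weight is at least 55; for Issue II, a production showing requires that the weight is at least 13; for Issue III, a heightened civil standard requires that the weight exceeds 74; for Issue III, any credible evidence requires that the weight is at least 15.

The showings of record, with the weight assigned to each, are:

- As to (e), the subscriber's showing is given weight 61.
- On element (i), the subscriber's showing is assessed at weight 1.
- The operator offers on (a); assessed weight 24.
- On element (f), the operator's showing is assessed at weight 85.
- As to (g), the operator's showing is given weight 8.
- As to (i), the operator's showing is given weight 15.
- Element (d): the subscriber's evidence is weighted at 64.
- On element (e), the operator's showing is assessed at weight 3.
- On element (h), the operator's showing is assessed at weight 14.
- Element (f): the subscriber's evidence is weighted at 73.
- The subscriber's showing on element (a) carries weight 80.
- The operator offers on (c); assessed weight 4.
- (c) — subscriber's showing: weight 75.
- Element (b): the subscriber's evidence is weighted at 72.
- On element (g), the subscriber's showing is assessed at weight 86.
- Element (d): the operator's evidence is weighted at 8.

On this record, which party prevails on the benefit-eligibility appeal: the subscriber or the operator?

subscriber

— Issue I —
Stage I.1 — burden on subscriber; standard: the balance of probabilities (weight is at least 53).
    (a): 80 − 24 = 56 ≥ 53 [met]
  Stage I.1 is satisfied; the subscriber continues to bear the burden.
Stage I.2 — burden on subscriber; standard: a clear and cogent showing (weight is at least 71).
    (b): 72 ≥ 71 [met]
    (c): 75 − 4 = 71 ≥ 71 [met]
  All elements met at the final stage.
Every stage carried; the subscriber prevails on this issue.
— Issue II —
Stage II.1 — burden on subscriber; standard: the balance of probabilities (weight is at least 55).
    (d): 64 − 8 = 56 ≥ 55 [met]
    (e): 61 − 3 = 58 ≥ 55 [met]
  The subscriber carries Stage II.1; the operator now bears the burden.
Stage II.2 — burden on operator; standard: a production showing (weight is at least 13).
    (f): 85 − 73 = 12 < 13 [not met]
  The operator does not carry Stage II.2.
The analysis ends at Stage II.2; the subscriber prevails on this issue.
— Issue III —
Stage III.1 (subscriber, a heightened civil standard, weight exceeds 74): (g) net 86−8=78 > 74 — meets.
  All elements met. The burden passes to the operator.
Stage III.2 (operator, any credible evidence, weight is at least 15): (h) 14 < 15 — fails; (i) net 15−1=14 < 15 — fails.
  Not every element is met, so the operator fails to carry Stage III.2.
The subscriber prevails on this issue.
Per-issue: Issue I → subscriber; Issue II → subscriber; Issue III → subscriber. The subscriber must prevail on every issue; overall, the subscriber prevails.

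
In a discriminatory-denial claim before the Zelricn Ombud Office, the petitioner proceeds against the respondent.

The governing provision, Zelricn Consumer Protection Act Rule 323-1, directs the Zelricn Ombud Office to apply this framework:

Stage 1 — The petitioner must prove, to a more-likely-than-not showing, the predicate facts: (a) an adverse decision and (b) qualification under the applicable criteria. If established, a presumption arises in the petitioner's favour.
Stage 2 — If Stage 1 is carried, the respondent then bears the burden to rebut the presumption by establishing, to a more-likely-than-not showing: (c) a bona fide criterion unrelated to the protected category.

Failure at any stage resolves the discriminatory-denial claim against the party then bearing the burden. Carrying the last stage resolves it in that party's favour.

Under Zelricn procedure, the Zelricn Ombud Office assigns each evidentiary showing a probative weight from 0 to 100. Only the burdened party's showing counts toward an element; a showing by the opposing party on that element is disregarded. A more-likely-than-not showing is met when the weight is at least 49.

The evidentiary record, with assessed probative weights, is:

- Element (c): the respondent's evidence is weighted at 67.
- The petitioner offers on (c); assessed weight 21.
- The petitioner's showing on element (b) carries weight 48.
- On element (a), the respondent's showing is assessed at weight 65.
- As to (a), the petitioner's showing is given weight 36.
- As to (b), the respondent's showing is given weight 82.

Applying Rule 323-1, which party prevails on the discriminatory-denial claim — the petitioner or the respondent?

respondent

At Stage 1 the petitioner must meet a more-likely-than-not showing (weight is at least 49): on (a) the weight is 36 (the respondent's 65 is given no effect), which does not reach 49, so (a) does not meet the standard; on (b) the weight is 48 (the respondent's 82 is given no effect), which does not reach 49, so (b) does not meet the standard.
  Not every element is met, so the petitioner fails to carry Stage 1.
The analysis ends at Stage 1; the respondent prevails.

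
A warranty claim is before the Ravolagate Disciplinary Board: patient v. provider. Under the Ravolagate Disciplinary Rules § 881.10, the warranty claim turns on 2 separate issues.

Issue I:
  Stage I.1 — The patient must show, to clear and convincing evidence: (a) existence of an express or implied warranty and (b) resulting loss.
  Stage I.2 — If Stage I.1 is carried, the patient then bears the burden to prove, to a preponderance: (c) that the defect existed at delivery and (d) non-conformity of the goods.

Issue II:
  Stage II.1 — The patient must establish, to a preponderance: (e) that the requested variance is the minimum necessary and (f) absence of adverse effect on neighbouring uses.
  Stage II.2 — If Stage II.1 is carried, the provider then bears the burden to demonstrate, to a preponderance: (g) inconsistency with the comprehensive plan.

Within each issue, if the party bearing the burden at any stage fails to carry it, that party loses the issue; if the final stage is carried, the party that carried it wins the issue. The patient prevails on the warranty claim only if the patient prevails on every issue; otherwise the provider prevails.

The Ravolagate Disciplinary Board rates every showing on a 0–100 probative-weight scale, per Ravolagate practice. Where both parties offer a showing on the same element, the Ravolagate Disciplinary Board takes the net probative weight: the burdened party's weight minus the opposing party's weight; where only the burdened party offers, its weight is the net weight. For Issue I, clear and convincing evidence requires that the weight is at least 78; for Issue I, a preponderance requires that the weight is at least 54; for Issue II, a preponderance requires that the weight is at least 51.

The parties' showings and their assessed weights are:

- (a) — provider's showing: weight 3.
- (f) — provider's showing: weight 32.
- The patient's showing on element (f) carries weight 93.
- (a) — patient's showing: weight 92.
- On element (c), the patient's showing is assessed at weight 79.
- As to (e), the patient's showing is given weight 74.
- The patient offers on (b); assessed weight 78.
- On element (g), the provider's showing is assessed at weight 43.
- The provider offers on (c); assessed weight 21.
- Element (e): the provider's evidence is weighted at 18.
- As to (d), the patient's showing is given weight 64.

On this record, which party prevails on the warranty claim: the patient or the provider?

— Issue I —
Stage I.1 (patient, clear and convincing evidence, weight is at least 78): (a) net 92−3=89 ≥ 78 — meets; (b) 78 ≥ 78 — meets.
  Stage I.1 carried; the burden remains with the patient.
Stage I.2 (patient, a preponderance, weight is at least 54): (c) net 79−21=58 ≥ 54 — meets; (d) 64 ≥ 54 — meets.
  Stage I.2 carried; the final stage is satisfied.
Every stage carried; the patient prevails on this issue.
— Issue II —
Stage II.1 — burden on patient; standard: a preponderance (weight is at least 51).
    (e): 74 − 18 = 56 ≥ 51 [met]
    (f): 93 − 32 = 61 ≥ 51 [met]
  Stage II.1 carried; the burden shifts to the provider.
Stage II.2 — burden on provider; standard: a preponderance (weight is at least 51).
    (g): 43 < 51 [not met]
  Stage II.2 not carried; the provider fails its burden.
The analysis ends at Stage II.2; the patient prevails on this issue.
Per-issue: Issue I → patient; Issue II → patient. The patient must prevail on every issue; overall, the patient prevails.

patient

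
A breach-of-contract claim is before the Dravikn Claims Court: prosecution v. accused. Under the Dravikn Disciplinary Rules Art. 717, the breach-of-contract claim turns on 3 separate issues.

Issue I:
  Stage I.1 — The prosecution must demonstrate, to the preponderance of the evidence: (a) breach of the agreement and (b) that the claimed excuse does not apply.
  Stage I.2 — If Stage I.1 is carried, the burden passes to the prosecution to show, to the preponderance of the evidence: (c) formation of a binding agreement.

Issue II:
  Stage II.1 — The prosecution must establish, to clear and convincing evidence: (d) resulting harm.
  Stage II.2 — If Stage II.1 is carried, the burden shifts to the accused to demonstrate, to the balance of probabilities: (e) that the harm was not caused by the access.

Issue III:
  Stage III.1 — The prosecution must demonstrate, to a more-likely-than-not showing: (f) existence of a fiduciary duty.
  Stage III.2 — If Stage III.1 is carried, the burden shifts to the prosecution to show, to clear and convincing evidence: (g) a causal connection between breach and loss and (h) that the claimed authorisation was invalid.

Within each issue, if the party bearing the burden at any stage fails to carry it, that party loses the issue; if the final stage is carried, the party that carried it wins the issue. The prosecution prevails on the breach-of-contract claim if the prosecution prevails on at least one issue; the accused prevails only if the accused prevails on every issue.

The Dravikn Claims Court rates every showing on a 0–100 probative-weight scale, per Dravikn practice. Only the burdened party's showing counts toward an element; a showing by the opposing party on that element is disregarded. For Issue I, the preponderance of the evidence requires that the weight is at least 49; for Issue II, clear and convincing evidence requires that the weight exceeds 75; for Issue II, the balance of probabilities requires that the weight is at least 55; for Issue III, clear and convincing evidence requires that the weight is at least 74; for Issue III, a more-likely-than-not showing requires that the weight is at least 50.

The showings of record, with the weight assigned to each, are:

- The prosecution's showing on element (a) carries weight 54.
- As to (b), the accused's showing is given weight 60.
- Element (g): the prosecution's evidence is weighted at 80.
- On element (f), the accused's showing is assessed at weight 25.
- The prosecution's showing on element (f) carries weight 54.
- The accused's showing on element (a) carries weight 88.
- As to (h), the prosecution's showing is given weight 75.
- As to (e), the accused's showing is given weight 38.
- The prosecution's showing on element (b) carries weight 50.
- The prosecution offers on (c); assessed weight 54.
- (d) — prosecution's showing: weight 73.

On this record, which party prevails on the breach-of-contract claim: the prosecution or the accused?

prosecution

— Issue I —
Stage I.1 (prosecution, the preponderance of the evidence, weight is at least 49): (a) 54 (accused's 88 disregarded) ≥ 49 — meets; (b) 50 (accused's 60 disregarded) ≥ 49 — meets.
  Stage I.1 carried; the burden remains with the prosecution.
Stage I.2 (prosecution, the preponderance of the evidence, weight is at least 49): (c) 54 ≥ 49 — meets.
  Stage I.2 carried; the final stage is satisfied.
All stages carried — the prosecution prevails on this issue.
— Issue II —
At Stage II.1 the prosecution must meet clear and convincing evidence (weight exceeds 75): on (d) the weight is 73, ≤ 75, so (d) does not meet the standard.
  Not every element is met, so the prosecution fails to carry Stage II.1.
The analysis ends at Stage II.1; the accused prevails on this issue.
— Issue III —
Stage III.1 (prosecution, a more-likely-than-not showing, weight is at least 50): (f) 54 (accused's 25 disregarded) ≥ 50 — meets.
  Stage III.1 carried; the burden remains with the prosecution.
Stage III.2 (prosecution, clear and convincing evidence, weight is at least 74): (g) 80 ≥ 74 — meets; (h) 75 ≥ 74 — meets.
  The prosecution carries the last stage.
With every stage satisfied, the prosecution prevails on this issue.
Per-issue: Issue I → prosecution; Issue II → accused; Issue III → prosecution. The prosecution must prevail on at least one issue; overall, the prosecution prevails.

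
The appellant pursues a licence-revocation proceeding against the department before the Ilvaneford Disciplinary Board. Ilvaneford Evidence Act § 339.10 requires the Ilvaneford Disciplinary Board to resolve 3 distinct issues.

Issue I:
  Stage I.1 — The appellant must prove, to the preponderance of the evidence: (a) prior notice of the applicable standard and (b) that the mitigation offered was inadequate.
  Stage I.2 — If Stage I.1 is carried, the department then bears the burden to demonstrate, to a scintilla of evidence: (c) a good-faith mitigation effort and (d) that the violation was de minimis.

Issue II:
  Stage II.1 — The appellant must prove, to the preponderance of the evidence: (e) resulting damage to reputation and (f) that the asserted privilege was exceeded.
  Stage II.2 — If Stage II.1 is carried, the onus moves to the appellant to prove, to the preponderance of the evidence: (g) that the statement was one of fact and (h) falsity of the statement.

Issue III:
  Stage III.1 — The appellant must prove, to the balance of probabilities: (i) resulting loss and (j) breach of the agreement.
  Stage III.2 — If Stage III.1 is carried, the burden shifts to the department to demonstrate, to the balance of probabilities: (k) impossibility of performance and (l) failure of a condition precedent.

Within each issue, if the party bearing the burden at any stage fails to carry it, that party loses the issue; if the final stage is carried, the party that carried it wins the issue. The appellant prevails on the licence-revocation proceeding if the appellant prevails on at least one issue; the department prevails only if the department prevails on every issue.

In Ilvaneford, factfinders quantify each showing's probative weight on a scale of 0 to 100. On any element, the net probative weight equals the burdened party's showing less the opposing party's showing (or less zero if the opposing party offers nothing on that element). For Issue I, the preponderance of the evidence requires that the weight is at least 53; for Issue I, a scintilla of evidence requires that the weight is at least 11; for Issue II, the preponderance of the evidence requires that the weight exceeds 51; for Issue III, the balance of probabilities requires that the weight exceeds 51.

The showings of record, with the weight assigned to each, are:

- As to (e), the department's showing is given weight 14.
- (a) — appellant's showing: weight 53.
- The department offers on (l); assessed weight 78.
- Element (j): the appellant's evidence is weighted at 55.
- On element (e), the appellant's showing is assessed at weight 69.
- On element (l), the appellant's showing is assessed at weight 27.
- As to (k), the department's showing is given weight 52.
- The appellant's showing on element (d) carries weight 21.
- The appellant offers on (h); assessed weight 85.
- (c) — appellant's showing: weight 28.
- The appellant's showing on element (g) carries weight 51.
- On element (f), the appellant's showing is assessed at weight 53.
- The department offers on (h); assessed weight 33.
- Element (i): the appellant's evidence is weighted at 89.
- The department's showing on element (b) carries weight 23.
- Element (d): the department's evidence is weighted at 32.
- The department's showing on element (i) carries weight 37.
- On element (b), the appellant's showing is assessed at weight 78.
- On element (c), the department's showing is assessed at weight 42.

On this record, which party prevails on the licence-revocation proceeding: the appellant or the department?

appellant

— Issue I —
Stage I.1 (appellant, the preponderance of the evidence, weight is at least 53): (a) 53 ≥ 53 — meets; (b) net 78−23=55 ≥ 53 — meets.
  Stage I.1 carried; the burden shifts to the department.
Stage I.2 (department, a scintilla of evidence, weight is at least 11): (c) net 42−28=14 ≥ 11 — meets; (d) net 32−21=11 ≥ 11 — meets.
  Stage I.2 carried; the final stage is satisfied.
With every stage satisfied, the department prevails on this issue.
— Issue II —
Stage II.1 (appellant, the preponderance of the evidence, weight exceeds 51): (e) net 69−14=55 > 51 — meets; (f) 53 > 51 — meets.
  Stage II.1 is satisfied; the appellant continues to bear the burden.
Stage II.2 (appellant, the preponderance of the evidence, weight exceeds 51): (g) 51 ≤ 51 — fails; (h) net 85−33=52 > 51 — meets.
  Stage II.2 not carried; the appellant fails its burden.
So the department prevails on this issue.
— Issue III —
At Stage III.1 the appellant must meet the balance of probabilities (weight exceeds 51): on (i) the weight is 89 less the opposing 37 gives net 52, which does exceed 51, so (i) meets the standard; on (j) the weight is 55, > 51, so (j) meets the standard.
  All elements met. The burden passes to the department.
At Stage III.2 the department must meet the balance of probabilities (weight exceeds 51): on (k) the weight is 52, > 51, so (k) meets the standard; on (l) the weight is 78 less the opposing 27 gives net 51, which does not exceed 51, so (l) does not meet the standard.
  The department does not carry Stage III.2.
The analysis ends at Stage III.2; the appellant prevails on this issue.
Per-issue: Issue I → department; Issue II → department; Issue III → appellant. The appellant must prevail on at least one issue; overall, the appellant prevails.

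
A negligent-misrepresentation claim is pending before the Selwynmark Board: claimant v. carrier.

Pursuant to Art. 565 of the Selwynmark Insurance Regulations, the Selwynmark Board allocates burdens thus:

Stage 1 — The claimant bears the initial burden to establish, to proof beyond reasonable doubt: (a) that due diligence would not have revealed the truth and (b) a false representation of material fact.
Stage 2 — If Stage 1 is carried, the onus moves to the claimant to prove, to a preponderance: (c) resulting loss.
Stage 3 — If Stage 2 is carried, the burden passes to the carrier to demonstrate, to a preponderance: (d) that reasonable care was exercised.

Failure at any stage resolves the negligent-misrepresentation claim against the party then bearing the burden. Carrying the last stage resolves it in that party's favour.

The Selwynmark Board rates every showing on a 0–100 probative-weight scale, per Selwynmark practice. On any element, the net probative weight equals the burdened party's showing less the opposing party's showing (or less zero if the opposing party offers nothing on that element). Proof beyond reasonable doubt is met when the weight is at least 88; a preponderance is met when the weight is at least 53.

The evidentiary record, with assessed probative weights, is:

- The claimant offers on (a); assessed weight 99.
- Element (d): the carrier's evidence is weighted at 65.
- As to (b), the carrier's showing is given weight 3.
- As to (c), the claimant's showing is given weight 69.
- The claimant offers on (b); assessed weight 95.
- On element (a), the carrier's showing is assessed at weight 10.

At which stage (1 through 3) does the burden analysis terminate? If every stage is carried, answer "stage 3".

stage 3

Stage 1 — burden on claimant; standard: proof beyond reasonable doubt (weight is at least 88).
    (a): 99 − 10 = 89 ≥ 88 [met]
    (b): 95 − 3 = 92 ≥ 88 [met]
  All elements met. The claimant retains the burden for Stage 2.
Stage 2 — burden on claimant; standard: a preponderance (weight is at least 53).
    (c): 69 ≥ 53 [met]
  Stage 2 is satisfied; the onus moves to the carrier.
Stage 3 — burden on carrier; standard: a preponderance (weight is at least 53).
    (d): 65 ≥ 53 [met]
  All elements met at the final stage.
All stages carried — the carrier prevails.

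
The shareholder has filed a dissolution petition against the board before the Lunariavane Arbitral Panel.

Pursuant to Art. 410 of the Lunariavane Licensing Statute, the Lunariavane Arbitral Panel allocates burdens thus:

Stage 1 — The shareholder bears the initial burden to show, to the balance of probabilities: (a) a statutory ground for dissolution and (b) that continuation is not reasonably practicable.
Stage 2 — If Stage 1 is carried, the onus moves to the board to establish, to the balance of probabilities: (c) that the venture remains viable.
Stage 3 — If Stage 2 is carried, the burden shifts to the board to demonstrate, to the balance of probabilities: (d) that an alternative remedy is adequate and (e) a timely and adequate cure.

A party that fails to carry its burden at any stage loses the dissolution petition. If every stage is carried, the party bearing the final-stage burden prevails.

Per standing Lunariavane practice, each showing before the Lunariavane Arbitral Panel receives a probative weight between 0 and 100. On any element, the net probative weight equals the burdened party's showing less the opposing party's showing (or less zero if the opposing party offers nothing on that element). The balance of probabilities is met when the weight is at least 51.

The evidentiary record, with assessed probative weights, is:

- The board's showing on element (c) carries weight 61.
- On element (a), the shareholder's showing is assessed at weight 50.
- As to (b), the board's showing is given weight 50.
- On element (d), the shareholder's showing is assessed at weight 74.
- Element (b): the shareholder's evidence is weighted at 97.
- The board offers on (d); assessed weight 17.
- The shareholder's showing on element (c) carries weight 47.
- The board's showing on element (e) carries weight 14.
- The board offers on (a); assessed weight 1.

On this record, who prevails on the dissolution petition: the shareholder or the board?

Stage 1 (shareholder, the balance of probabilities, weight is at least 51): (a) net 50−1=49 < 51 — fails; (b) net 97−50=47 < 51 — fails.
  Not every element is met, so the shareholder fails to carry Stage 1.
So the board prevails.

board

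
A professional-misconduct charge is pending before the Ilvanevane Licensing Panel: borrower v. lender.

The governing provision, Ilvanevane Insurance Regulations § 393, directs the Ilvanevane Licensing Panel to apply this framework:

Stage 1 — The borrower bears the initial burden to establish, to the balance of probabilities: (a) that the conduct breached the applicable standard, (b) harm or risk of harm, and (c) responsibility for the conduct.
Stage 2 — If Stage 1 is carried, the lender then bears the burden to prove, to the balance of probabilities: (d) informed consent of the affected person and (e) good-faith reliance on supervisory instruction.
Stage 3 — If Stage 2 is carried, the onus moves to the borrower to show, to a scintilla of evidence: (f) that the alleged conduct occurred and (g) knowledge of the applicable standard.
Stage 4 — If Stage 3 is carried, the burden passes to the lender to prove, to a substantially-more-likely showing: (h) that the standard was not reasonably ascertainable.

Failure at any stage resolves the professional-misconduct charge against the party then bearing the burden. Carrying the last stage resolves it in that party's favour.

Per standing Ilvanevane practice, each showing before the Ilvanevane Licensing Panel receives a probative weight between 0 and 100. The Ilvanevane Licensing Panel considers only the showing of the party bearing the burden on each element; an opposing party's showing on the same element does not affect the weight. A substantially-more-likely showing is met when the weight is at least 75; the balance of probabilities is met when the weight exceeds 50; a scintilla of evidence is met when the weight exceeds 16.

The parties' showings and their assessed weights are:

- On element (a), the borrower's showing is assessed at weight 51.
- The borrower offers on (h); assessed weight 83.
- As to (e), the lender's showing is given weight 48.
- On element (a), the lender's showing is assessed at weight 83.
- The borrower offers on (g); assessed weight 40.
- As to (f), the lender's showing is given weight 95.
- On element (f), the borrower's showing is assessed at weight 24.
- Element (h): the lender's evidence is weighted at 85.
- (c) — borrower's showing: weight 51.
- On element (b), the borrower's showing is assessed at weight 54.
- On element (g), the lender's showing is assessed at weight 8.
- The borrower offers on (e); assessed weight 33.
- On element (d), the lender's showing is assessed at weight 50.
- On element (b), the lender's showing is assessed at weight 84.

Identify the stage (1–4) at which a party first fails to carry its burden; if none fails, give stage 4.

stage 2

Stage 1 (borrower, the balance of probabilities, weight exceeds 50): (a) 51 (lender's 83 disregarded) > 50 — meets; (b) 54 (lender's 84 disregarded) > 50 — meets; (c) 51 > 50 — meets.
  Stage 1 carried; the burden shifts to the lender.
Stage 2 (lender, the balance of probabilities, weight exceeds 50): (d) 50 ≤ 50 — fails; (e) 48 (borrower's 33 disregarded) ≤ 50 — fails.
  Stage 2 not carried; the lender fails its burden.
The analysis ends at Stage 2; the borrower prevails.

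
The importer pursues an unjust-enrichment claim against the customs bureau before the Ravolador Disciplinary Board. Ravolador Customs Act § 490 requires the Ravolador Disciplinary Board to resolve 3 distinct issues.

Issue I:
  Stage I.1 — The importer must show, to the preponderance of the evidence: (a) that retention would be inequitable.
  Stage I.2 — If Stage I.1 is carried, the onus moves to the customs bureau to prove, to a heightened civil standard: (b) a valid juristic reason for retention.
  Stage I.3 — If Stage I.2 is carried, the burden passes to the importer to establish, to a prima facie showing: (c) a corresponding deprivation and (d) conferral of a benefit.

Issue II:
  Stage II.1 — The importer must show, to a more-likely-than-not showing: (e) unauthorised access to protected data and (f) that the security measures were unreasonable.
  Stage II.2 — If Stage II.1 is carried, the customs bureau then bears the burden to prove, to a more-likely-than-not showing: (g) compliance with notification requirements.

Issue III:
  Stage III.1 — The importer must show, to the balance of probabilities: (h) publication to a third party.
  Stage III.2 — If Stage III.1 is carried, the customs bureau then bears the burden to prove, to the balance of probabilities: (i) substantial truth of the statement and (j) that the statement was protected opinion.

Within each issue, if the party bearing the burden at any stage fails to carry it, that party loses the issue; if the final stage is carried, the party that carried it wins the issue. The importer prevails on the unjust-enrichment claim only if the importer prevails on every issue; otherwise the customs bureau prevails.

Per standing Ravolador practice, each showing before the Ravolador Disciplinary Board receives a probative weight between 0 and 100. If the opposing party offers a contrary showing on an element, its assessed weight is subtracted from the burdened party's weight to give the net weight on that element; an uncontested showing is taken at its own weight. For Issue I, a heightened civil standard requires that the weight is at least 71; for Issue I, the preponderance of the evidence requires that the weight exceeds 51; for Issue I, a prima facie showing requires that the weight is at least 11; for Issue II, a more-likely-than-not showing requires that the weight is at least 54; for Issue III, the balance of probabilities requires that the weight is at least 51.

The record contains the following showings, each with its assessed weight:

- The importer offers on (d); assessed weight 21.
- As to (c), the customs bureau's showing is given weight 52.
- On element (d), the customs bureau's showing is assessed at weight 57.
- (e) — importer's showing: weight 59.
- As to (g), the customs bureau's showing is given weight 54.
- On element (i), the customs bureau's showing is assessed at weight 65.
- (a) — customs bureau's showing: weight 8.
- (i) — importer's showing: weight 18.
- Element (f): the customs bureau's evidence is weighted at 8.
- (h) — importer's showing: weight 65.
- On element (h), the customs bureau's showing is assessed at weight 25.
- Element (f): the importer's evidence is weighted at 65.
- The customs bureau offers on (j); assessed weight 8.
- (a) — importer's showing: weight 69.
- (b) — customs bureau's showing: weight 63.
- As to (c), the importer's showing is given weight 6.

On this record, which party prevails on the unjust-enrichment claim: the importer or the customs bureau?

customs bureau

— Issue I —
At Stage I.1 the importer must meet the preponderance of the evidence (weight exceeds 51): on (a) the weight is 69 less the opposing 8 gives net 61, > 51, so (a) meets the standard.
  The importer carries Stage I.1; the customs bureau now bears the burden.
At Stage I.2 the customs bureau must meet a heightened civil standard (weight is at least 71): on (b) the weight is 63, < 71, so (b) does not meet the standard.
  The customs bureau does not carry Stage I.2.
The importer prevails on this issue.
— Issue II —
At Stage II.1 the importer must meet a more-likely-than-not showing (weight is at least 54): on (e) the weight is 59, which does reach 54, so (e) meets the standard; on (f) the weight is 65 less the opposing 8 gives net 57, which does reach 54, so (f) meets the standard.
  The importer carries Stage II.1; the customs bureau now bears the burden.
At Stage II.2 the customs bureau must meet a more-likely-than-not showing (weight is at least 54): on (g) the weight is 54, ≥ 54, so (g) meets the standard.
  The customs bureau carries the last stage.
With every stage satisfied, the customs bureau prevails on this issue.
— Issue III —
Stage III.1 — burden on importer; standard: the balance of probabilities (weight is at least 51).
    (h): 65 − 25 = 40 < 51 [not met]
  Not every element is met, so the importer fails to carry Stage III.1.
The customs bureau prevails on this issue.
Per-issue: Issue I → importer; Issue II → customs bureau; Issue III → customs bureau. The importer must prevail on every issue; overall, the customs bureau prevails.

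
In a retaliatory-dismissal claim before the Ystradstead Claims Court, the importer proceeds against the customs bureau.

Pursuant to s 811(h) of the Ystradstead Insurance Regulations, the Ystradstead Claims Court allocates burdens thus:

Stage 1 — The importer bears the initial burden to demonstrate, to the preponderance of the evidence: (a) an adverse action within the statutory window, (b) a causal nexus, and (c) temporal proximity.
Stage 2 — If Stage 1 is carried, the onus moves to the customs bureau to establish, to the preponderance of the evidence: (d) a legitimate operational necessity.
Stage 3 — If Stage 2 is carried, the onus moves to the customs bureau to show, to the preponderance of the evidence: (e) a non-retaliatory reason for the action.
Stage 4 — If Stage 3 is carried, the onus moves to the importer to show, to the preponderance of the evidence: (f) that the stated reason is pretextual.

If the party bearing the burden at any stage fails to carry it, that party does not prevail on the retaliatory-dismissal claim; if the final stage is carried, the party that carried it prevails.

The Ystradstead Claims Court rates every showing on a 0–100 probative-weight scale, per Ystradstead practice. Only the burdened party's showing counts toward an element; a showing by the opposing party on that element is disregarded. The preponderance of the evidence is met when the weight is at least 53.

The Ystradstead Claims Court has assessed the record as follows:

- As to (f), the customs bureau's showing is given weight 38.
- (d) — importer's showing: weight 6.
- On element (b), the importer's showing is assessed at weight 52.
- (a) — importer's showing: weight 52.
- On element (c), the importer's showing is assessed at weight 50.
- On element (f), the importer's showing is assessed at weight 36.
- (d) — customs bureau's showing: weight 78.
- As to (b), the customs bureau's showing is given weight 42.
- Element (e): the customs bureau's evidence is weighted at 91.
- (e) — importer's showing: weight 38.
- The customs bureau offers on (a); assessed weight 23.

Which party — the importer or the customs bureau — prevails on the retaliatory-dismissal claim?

Stage 1 — burden on importer; standard: the preponderance of the evidence (weight is at least 53).
    (a): 52 (customs bureau's 23 disregarded) < 53 [not met]
    (b): 52 (customs bureau's 42 disregarded) < 53 [not met]
    (c): 50 < 53 [not met]
  Stage 1 not carried; the importer fails its burden.
The analysis ends at Stage 1; the customs bureau prevails.

customs bureau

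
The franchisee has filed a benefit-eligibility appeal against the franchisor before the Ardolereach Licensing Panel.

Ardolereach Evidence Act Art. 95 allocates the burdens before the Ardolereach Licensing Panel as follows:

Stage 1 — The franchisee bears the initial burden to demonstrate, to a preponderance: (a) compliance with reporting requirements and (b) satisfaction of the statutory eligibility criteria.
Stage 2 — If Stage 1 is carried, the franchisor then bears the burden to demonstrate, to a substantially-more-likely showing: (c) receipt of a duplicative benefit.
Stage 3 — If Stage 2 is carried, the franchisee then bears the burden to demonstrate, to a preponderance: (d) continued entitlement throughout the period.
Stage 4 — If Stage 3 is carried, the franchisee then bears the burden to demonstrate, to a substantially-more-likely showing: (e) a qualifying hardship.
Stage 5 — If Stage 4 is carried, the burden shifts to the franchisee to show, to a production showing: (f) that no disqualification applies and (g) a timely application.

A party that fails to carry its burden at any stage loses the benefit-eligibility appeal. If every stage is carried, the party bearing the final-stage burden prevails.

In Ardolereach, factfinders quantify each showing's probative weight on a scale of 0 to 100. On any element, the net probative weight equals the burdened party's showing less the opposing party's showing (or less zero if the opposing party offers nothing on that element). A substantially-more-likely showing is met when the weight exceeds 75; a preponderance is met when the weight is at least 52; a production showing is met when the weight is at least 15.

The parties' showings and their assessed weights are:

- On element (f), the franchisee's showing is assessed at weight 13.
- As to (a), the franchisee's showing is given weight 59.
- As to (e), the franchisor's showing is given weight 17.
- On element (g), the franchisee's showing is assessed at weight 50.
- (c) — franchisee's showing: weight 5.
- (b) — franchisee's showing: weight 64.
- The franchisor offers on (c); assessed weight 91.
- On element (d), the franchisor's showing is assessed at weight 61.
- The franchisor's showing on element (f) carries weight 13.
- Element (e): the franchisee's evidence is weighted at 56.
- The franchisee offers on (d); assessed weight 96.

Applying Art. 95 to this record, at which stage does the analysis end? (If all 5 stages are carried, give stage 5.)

stage 3

Stage 1 — burden on franchisee; standard: a preponderance (weight is at least 52).
    (a): 59 ≥ 52 [met]
    (b): 64 ≥ 52 [met]
  The franchisee carries Stage 1; the franchisor now bears the burden.
Stage 2 — burden on franchisor; standard: a substantially-more-likely showing (weight exceeds 75).
    (c): 91 − 5 = 86 > 75 [met]
  All elements met. The burden passes to the franchisee.
Stage 3 — burden on franchisee; standard: a preponderance (weight is at least 52).
    (d): 96 − 61 = 35 < 52 [not met]
  Stage 3 not carried; the franchisee fails its burden.
The franchisor prevails.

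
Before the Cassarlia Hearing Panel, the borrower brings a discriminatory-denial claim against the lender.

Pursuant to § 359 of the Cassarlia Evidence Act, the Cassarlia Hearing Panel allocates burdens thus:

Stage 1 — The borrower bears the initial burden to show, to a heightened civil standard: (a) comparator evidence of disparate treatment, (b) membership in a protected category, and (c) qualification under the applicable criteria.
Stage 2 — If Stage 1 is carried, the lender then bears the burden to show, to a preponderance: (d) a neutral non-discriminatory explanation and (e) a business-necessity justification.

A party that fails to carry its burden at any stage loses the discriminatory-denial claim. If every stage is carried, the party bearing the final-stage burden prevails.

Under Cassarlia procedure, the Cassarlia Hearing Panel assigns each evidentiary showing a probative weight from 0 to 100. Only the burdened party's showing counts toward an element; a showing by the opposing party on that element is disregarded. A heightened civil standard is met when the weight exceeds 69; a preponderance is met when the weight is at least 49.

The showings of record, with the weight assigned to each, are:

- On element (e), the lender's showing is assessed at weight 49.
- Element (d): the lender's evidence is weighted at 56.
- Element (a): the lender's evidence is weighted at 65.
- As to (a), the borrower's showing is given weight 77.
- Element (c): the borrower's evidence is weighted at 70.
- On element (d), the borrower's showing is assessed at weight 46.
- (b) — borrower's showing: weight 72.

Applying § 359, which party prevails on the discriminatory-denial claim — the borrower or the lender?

lender

At Stage 1 the borrower must meet a heightened civil standard (weight exceeds 69): on (a) the weight is 77 (the lender's 65 is given no effect), > 69, so (a) meets the standard; on (b) the weight is 72, which does exceed 69, so (b) meets the standard; on (c) the weight is 70, > 69, so (c) meets the standard.
  The borrower carries Stage 1; the lender now bears the burden.
At Stage 2 the lender must meet a preponderance (weight is at least 49): on (d) the weight is 56 (the borrower's 46 is given no effect), which does reach 49, so (d) meets the standard; on (e) the weight is 49, ≥ 49, so (e) meets the standard.
  The lender carries the last stage.
With every stage satisfied, the lender prevails.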